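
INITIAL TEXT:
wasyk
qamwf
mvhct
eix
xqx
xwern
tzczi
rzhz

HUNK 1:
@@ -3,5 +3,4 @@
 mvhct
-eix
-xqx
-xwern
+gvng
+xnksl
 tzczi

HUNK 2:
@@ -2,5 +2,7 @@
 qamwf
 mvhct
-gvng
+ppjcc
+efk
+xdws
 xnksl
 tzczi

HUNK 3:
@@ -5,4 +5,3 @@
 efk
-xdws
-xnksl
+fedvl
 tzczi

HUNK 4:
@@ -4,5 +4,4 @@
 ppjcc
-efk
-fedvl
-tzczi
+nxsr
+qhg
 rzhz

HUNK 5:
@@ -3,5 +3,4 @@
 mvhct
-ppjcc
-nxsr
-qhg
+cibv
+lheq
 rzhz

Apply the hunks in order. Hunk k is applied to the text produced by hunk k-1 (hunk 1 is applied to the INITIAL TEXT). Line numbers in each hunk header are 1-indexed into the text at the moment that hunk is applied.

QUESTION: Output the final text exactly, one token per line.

Answer: wasyk
qamwf
mvhct
cibv
lheq
rzhz

Derivation:
Hunk 1: at line 3 remove [eix,xqx,xwern] add [gvng,xnksl] -> 7 lines: wasyk qamwf mvhct gvng xnksl tzczi rzhz
Hunk 2: at line 2 remove [gvng] add [ppjcc,efk,xdws] -> 9 lines: wasyk qamwf mvhct ppjcc efk xdws xnksl tzczi rzhz
Hunk 3: at line 5 remove [xdws,xnksl] add [fedvl] -> 8 lines: wasyk qamwf mvhct ppjcc efk fedvl tzczi rzhz
Hunk 4: at line 4 remove [efk,fedvl,tzczi] add [nxsr,qhg] -> 7 lines: wasyk qamwf mvhct ppjcc nxsr qhg rzhz
Hunk 5: at line 3 remove [ppjcc,nxsr,qhg] add [cibv,lheq] -> 6 lines: wasyk qamwf mvhct cibv lheq rzhz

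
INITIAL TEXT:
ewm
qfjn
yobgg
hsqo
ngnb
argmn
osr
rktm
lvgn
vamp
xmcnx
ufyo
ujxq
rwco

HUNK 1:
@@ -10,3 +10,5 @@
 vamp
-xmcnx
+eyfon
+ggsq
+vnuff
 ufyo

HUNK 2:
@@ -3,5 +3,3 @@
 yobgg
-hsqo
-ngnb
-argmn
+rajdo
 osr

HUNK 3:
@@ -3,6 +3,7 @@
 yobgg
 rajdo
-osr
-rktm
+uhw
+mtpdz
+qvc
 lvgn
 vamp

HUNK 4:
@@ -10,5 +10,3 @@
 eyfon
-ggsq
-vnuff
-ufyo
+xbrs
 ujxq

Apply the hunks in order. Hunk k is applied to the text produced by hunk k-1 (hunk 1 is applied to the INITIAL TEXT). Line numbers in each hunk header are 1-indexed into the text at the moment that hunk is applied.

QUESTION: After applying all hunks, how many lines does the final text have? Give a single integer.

Hunk 1: at line 10 remove [xmcnx] add [eyfon,ggsq,vnuff] -> 16 lines: ewm qfjn yobgg hsqo ngnb argmn osr rktm lvgn vamp eyfon ggsq vnuff ufyo ujxq rwco
Hunk 2: at line 3 remove [hsqo,ngnb,argmn] add [rajdo] -> 14 lines: ewm qfjn yobgg rajdo osr rktm lvgn vamp eyfon ggsq vnuff ufyo ujxq rwco
Hunk 3: at line 3 remove [osr,rktm] add [uhw,mtpdz,qvc] -> 15 lines: ewm qfjn yobgg rajdo uhw mtpdz qvc lvgn vamp eyfon ggsq vnuff ufyo ujxq rwco
Hunk 4: at line 10 remove [ggsq,vnuff,ufyo] add [xbrs] -> 13 lines: ewm qfjn yobgg rajdo uhw mtpdz qvc lvgn vamp eyfon xbrs ujxq rwco
Final line count: 13

Answer: 13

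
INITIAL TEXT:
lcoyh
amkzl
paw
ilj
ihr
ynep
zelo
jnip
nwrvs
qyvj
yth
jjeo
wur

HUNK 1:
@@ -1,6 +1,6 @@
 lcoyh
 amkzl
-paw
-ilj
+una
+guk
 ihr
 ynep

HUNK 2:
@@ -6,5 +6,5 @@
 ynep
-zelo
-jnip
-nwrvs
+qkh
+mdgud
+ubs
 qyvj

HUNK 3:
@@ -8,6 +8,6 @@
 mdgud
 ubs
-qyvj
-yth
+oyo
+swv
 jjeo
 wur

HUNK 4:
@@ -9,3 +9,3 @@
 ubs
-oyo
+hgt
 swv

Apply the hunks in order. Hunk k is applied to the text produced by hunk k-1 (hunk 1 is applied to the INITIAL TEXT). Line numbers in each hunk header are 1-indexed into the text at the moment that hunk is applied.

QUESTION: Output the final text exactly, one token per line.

Answer: lcoyh
amkzl
una
guk
ihr
ynep
qkh
mdgud
ubs
hgt
swv
jjeo
wur

Derivation:
Hunk 1: at line 1 remove [paw,ilj] add [una,guk] -> 13 lines: lcoyh amkzl una guk ihr ynep zelo jnip nwrvs qyvj yth jjeo wur
Hunk 2: at line 6 remove [zelo,jnip,nwrvs] add [qkh,mdgud,ubs] -> 13 lines: lcoyh amkzl una guk ihr ynep qkh mdgud ubs qyvj yth jjeo wur
Hunk 3: at line 8 remove [qyvj,yth] add [oyo,swv] -> 13 lines: lcoyh amkzl una guk ihr ynep qkh mdgud ubs oyo swv jjeo wur
Hunk 4: at line 9 remove [oyo] add [hgt] -> 13 lines: lcoyh amkzl una guk ihr ynep qkh mdgud ubs hgt swv jjeo wur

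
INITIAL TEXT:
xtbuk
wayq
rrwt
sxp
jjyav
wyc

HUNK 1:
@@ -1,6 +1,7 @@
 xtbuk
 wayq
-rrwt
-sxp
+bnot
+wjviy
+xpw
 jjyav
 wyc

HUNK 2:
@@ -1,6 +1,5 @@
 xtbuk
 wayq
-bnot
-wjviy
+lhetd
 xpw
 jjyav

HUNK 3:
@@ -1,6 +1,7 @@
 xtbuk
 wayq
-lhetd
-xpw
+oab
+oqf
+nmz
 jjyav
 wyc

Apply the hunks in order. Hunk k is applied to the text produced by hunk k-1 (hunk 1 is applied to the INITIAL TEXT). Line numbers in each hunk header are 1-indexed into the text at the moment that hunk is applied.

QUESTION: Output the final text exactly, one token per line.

Hunk 1: at line 1 remove [rrwt,sxp] add [bnot,wjviy,xpw] -> 7 lines: xtbuk wayq bnot wjviy xpw jjyav wyc
Hunk 2: at line 1 remove [bnot,wjviy] add [lhetd] -> 6 lines: xtbuk wayq lhetd xpw jjyav wyc
Hunk 3: at line 1 remove [lhetd,xpw] add [oab,oqf,nmz] -> 7 lines: xtbuk wayq oab oqf nmz jjyav wyc

Answer: xtbuk
wayq
oab
oqf
nmz
jjyav
wyc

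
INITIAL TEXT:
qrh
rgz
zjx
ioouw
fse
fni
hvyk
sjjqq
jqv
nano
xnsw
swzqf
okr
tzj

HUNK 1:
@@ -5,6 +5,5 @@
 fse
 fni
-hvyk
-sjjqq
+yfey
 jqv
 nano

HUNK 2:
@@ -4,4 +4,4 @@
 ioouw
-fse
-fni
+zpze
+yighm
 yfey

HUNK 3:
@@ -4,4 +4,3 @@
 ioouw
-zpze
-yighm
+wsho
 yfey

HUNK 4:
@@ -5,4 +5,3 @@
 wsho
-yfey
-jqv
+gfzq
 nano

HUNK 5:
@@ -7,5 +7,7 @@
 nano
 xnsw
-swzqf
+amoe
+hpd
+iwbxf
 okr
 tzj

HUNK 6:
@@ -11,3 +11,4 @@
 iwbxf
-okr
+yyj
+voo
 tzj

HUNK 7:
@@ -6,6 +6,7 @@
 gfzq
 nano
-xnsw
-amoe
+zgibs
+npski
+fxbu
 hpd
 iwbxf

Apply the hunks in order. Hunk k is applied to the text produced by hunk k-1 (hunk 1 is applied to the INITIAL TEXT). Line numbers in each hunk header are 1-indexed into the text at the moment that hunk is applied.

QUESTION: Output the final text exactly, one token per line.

Answer: qrh
rgz
zjx
ioouw
wsho
gfzq
nano
zgibs
npski
fxbu
hpd
iwbxf
yyj
voo
tzj

Derivation:
Hunk 1: at line 5 remove [hvyk,sjjqq] add [yfey] -> 13 lines: qrh rgz zjx ioouw fse fni yfey jqv nano xnsw swzqf okr tzj
Hunk 2: at line 4 remove [fse,fni] add [zpze,yighm] -> 13 lines: qrh rgz zjx ioouw zpze yighm yfey jqv nano xnsw swzqf okr tzj
Hunk 3: at line 4 remove [zpze,yighm] add [wsho] -> 12 lines: qrh rgz zjx ioouw wsho yfey jqv nano xnsw swzqf okr tzj
Hunk 4: at line 5 remove [yfey,jqv] add [gfzq] -> 11 lines: qrh rgz zjx ioouw wsho gfzq nano xnsw swzqf okr tzj
Hunk 5: at line 7 remove [swzqf] add [amoe,hpd,iwbxf] -> 13 lines: qrh rgz zjx ioouw wsho gfzq nano xnsw amoe hpd iwbxf okr tzj
Hunk 6: at line 11 remove [okr] add [yyj,voo] -> 14 lines: qrh rgz zjx ioouw wsho gfzq nano xnsw amoe hpd iwbxf yyj voo tzj
Hunk 7: at line 6 remove [xnsw,amoe] add [zgibs,npski,fxbu] -> 15 lines: qrh rgz zjx ioouw wsho gfzq nano zgibs npski fxbu hpd iwbxf yyj voo tzj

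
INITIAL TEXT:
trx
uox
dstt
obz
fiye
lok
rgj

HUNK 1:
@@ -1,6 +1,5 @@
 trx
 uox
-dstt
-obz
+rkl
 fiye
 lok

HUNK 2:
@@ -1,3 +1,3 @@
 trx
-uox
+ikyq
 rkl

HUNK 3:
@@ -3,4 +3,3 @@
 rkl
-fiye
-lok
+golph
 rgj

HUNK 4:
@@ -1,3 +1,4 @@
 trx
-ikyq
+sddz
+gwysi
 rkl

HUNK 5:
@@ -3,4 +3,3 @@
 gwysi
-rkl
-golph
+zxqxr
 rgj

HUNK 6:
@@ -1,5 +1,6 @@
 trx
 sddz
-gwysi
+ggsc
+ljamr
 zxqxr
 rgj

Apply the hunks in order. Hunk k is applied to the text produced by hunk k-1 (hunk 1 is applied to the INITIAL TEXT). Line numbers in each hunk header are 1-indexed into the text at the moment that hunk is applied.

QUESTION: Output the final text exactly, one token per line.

Answer: trx
sddz
ggsc
ljamr
zxqxr
rgj

Derivation:
Hunk 1: at line 1 remove [dstt,obz] add [rkl] -> 6 lines: trx uox rkl fiye lok rgj
Hunk 2: at line 1 remove [uox] add [ikyq] -> 6 lines: trx ikyq rkl fiye lok rgj
Hunk 3: at line 3 remove [fiye,lok] add [golph] -> 5 lines: trx ikyq rkl golph rgj
Hunk 4: at line 1 remove [ikyq] add [sddz,gwysi] -> 6 lines: trx sddz gwysi rkl golph rgj
Hunk 5: at line 3 remove [rkl,golph] add [zxqxr] -> 5 lines: trx sddz gwysi zxqxr rgj
Hunk 6: at line 1 remove [gwysi] add [ggsc,ljamr] -> 6 lines: trx sddz ggsc ljamr zxqxr rgj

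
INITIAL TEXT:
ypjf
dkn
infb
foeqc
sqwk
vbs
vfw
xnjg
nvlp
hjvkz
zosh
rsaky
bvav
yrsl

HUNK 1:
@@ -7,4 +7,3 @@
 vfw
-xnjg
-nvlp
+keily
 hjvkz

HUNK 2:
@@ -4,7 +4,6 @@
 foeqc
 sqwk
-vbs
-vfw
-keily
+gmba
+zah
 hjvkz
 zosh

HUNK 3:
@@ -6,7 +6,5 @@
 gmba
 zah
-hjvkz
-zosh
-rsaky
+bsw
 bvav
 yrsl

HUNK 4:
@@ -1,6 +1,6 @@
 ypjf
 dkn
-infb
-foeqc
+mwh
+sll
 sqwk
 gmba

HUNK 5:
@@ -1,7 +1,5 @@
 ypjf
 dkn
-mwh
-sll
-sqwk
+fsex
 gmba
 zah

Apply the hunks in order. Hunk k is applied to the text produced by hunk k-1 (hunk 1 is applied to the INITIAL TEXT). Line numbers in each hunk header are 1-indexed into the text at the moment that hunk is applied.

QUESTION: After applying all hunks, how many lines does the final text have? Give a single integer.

Hunk 1: at line 7 remove [xnjg,nvlp] add [keily] -> 13 lines: ypjf dkn infb foeqc sqwk vbs vfw keily hjvkz zosh rsaky bvav yrsl
Hunk 2: at line 4 remove [vbs,vfw,keily] add [gmba,zah] -> 12 lines: ypjf dkn infb foeqc sqwk gmba zah hjvkz zosh rsaky bvav yrsl
Hunk 3: at line 6 remove [hjvkz,zosh,rsaky] add [bsw] -> 10 lines: ypjf dkn infb foeqc sqwk gmba zah bsw bvav yrsl
Hunk 4: at line 1 remove [infb,foeqc] add [mwh,sll] -> 10 lines: ypjf dkn mwh sll sqwk gmba zah bsw bvav yrsl
Hunk 5: at line 1 remove [mwh,sll,sqwk] add [fsex] -> 8 lines: ypjf dkn fsex gmba zah bsw bvav yrsl
Final line count: 8

Answer: 8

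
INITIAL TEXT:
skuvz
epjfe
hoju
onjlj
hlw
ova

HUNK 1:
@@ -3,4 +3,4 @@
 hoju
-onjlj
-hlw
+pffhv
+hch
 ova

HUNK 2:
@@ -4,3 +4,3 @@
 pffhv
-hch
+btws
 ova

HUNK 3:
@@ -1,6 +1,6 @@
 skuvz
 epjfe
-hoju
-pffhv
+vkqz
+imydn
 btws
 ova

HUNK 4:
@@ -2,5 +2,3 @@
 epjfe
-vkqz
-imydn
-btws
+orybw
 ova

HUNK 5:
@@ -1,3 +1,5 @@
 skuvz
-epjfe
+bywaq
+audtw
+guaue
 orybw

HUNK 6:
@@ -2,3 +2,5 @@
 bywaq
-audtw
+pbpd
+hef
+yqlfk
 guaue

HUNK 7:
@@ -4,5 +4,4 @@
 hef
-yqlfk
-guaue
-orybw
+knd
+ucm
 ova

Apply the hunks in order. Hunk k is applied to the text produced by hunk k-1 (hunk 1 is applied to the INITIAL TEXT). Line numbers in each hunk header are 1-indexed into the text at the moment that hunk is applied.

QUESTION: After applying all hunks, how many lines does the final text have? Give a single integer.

Answer: 7

Derivation:
Hunk 1: at line 3 remove [onjlj,hlw] add [pffhv,hch] -> 6 lines: skuvz epjfe hoju pffhv hch ova
Hunk 2: at line 4 remove [hch] add [btws] -> 6 lines: skuvz epjfe hoju pffhv btws ova
Hunk 3: at line 1 remove [hoju,pffhv] add [vkqz,imydn] -> 6 lines: skuvz epjfe vkqz imydn btws ova
Hunk 4: at line 2 remove [vkqz,imydn,btws] add [orybw] -> 4 lines: skuvz epjfe orybw ova
Hunk 5: at line 1 remove [epjfe] add [bywaq,audtw,guaue] -> 6 lines: skuvz bywaq audtw guaue orybw ova
Hunk 6: at line 2 remove [audtw] add [pbpd,hef,yqlfk] -> 8 lines: skuvz bywaq pbpd hef yqlfk guaue orybw ova
Hunk 7: at line 4 remove [yqlfk,guaue,orybw] add [knd,ucm] -> 7 lines: skuvz bywaq pbpd hef knd ucm ova
Final line count: 7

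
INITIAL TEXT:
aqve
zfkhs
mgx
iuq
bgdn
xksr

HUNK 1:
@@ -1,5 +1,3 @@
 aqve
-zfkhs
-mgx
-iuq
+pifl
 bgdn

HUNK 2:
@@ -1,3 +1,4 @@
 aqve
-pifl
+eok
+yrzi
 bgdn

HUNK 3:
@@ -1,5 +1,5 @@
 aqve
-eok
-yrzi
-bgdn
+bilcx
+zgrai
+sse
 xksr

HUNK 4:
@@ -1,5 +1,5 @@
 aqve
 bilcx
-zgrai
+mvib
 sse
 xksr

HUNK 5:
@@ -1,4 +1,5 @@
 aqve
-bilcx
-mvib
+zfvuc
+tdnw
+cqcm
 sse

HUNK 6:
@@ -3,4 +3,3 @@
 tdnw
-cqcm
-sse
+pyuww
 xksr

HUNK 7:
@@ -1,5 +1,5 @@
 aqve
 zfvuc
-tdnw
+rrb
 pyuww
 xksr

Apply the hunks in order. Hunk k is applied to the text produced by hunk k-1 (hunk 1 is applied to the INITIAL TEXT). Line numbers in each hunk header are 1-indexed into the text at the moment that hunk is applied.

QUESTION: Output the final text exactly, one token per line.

Hunk 1: at line 1 remove [zfkhs,mgx,iuq] add [pifl] -> 4 lines: aqve pifl bgdn xksr
Hunk 2: at line 1 remove [pifl] add [eok,yrzi] -> 5 lines: aqve eok yrzi bgdn xksr
Hunk 3: at line 1 remove [eok,yrzi,bgdn] add [bilcx,zgrai,sse] -> 5 lines: aqve bilcx zgrai sse xksr
Hunk 4: at line 1 remove [zgrai] add [mvib] -> 5 lines: aqve bilcx mvib sse xksr
Hunk 5: at line 1 remove [bilcx,mvib] add [zfvuc,tdnw,cqcm] -> 6 lines: aqve zfvuc tdnw cqcm sse xksr
Hunk 6: at line 3 remove [cqcm,sse] add [pyuww] -> 5 lines: aqve zfvuc tdnw pyuww xksr
Hunk 7: at line 1 remove [tdnw] add [rrb] -> 5 lines: aqve zfvuc rrb pyuww xksr

Answer: aqve
zfvuc
rrb
pyuww
xksr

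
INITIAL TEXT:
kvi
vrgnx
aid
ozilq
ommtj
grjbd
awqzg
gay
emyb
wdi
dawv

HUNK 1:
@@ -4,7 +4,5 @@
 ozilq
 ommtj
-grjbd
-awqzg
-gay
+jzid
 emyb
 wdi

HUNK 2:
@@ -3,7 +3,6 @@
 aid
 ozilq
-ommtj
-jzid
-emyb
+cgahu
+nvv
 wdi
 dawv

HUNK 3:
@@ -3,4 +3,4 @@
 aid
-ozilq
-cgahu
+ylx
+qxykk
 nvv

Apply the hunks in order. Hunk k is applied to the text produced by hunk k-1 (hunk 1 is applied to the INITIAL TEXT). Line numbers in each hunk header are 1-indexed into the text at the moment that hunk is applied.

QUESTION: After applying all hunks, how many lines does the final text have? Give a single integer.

Hunk 1: at line 4 remove [grjbd,awqzg,gay] add [jzid] -> 9 lines: kvi vrgnx aid ozilq ommtj jzid emyb wdi dawv
Hunk 2: at line 3 remove [ommtj,jzid,emyb] add [cgahu,nvv] -> 8 lines: kvi vrgnx aid ozilq cgahu nvv wdi dawv
Hunk 3: at line 3 remove [ozilq,cgahu] add [ylx,qxykk] -> 8 lines: kvi vrgnx aid ylx qxykk nvv wdi dawv
Final line count: 8

Answer: 8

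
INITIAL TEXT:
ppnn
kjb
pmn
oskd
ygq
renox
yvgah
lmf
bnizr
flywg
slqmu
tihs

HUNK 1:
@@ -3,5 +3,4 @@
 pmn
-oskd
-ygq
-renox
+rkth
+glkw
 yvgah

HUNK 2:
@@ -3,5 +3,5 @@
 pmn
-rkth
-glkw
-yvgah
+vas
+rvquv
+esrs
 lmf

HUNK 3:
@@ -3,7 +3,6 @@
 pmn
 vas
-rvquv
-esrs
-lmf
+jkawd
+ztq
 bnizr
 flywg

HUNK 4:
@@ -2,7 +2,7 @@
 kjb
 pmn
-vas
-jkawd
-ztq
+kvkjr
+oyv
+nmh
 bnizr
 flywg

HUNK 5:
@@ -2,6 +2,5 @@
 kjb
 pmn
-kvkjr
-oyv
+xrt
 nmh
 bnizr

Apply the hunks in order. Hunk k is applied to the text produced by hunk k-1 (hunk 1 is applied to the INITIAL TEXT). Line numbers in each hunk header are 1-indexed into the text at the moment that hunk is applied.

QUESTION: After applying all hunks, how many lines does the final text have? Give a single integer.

Hunk 1: at line 3 remove [oskd,ygq,renox] add [rkth,glkw] -> 11 lines: ppnn kjb pmn rkth glkw yvgah lmf bnizr flywg slqmu tihs
Hunk 2: at line 3 remove [rkth,glkw,yvgah] add [vas,rvquv,esrs] -> 11 lines: ppnn kjb pmn vas rvquv esrs lmf bnizr flywg slqmu tihs
Hunk 3: at line 3 remove [rvquv,esrs,lmf] add [jkawd,ztq] -> 10 lines: ppnn kjb pmn vas jkawd ztq bnizr flywg slqmu tihs
Hunk 4: at line 2 remove [vas,jkawd,ztq] add [kvkjr,oyv,nmh] -> 10 lines: ppnn kjb pmn kvkjr oyv nmh bnizr flywg slqmu tihs
Hunk 5: at line 2 remove [kvkjr,oyv] add [xrt] -> 9 lines: ppnn kjb pmn xrt nmh bnizr flywg slqmu tihs
Final line count: 9

Answer: 9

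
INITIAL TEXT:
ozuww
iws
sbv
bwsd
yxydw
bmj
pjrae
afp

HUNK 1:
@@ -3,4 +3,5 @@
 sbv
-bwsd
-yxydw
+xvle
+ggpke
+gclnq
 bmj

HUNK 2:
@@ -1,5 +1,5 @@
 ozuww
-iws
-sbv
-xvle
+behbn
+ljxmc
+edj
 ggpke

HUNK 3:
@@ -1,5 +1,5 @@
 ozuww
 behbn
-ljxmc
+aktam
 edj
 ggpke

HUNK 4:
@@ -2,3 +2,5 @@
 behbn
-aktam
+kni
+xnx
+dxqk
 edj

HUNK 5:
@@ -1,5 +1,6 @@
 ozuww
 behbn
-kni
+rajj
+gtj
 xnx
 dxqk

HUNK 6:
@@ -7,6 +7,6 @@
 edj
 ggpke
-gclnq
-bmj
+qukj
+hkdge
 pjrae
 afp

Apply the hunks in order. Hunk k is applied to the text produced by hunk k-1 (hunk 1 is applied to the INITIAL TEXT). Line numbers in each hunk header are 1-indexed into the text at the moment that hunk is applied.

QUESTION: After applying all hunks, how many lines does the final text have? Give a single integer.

Hunk 1: at line 3 remove [bwsd,yxydw] add [xvle,ggpke,gclnq] -> 9 lines: ozuww iws sbv xvle ggpke gclnq bmj pjrae afp
Hunk 2: at line 1 remove [iws,sbv,xvle] add [behbn,ljxmc,edj] -> 9 lines: ozuww behbn ljxmc edj ggpke gclnq bmj pjrae afp
Hunk 3: at line 1 remove [ljxmc] add [aktam] -> 9 lines: ozuww behbn aktam edj ggpke gclnq bmj pjrae afp
Hunk 4: at line 2 remove [aktam] add [kni,xnx,dxqk] -> 11 lines: ozuww behbn kni xnx dxqk edj ggpke gclnq bmj pjrae afp
Hunk 5: at line 1 remove [kni] add [rajj,gtj] -> 12 lines: ozuww behbn rajj gtj xnx dxqk edj ggpke gclnq bmj pjrae afp
Hunk 6: at line 7 remove [gclnq,bmj] add [qukj,hkdge] -> 12 lines: ozuww behbn rajj gtj xnx dxqk edj ggpke qukj hkdge pjrae afp
Final line count: 12

Answer: 12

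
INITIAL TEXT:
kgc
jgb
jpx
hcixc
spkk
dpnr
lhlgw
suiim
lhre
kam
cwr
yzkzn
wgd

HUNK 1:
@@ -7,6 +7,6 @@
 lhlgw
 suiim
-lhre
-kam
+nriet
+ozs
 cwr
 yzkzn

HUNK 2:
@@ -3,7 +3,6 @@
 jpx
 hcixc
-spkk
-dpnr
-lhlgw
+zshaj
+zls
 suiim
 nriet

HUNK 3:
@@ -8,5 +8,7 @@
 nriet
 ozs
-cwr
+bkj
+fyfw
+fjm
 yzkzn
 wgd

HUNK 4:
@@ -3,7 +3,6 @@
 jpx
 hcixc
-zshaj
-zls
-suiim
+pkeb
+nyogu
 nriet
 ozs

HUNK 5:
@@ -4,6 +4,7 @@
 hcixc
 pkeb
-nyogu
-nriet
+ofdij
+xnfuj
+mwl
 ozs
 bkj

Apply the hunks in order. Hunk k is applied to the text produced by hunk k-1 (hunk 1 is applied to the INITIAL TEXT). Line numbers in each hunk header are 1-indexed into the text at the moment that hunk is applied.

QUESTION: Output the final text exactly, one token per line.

Answer: kgc
jgb
jpx
hcixc
pkeb
ofdij
xnfuj
mwl
ozs
bkj
fyfw
fjm
yzkzn
wgd

Derivation:
Hunk 1: at line 7 remove [lhre,kam] add [nriet,ozs] -> 13 lines: kgc jgb jpx hcixc spkk dpnr lhlgw suiim nriet ozs cwr yzkzn wgd
Hunk 2: at line 3 remove [spkk,dpnr,lhlgw] add [zshaj,zls] -> 12 lines: kgc jgb jpx hcixc zshaj zls suiim nriet ozs cwr yzkzn wgd
Hunk 3: at line 8 remove [cwr] add [bkj,fyfw,fjm] -> 14 lines: kgc jgb jpx hcixc zshaj zls suiim nriet ozs bkj fyfw fjm yzkzn wgd
Hunk 4: at line 3 remove [zshaj,zls,suiim] add [pkeb,nyogu] -> 13 lines: kgc jgb jpx hcixc pkeb nyogu nriet ozs bkj fyfw fjm yzkzn wgd
Hunk 5: at line 4 remove [nyogu,nriet] add [ofdij,xnfuj,mwl] -> 14 lines: kgc jgb jpx hcixc pkeb ofdij xnfuj mwl ozs bkj fyfw fjm yzkzn wgd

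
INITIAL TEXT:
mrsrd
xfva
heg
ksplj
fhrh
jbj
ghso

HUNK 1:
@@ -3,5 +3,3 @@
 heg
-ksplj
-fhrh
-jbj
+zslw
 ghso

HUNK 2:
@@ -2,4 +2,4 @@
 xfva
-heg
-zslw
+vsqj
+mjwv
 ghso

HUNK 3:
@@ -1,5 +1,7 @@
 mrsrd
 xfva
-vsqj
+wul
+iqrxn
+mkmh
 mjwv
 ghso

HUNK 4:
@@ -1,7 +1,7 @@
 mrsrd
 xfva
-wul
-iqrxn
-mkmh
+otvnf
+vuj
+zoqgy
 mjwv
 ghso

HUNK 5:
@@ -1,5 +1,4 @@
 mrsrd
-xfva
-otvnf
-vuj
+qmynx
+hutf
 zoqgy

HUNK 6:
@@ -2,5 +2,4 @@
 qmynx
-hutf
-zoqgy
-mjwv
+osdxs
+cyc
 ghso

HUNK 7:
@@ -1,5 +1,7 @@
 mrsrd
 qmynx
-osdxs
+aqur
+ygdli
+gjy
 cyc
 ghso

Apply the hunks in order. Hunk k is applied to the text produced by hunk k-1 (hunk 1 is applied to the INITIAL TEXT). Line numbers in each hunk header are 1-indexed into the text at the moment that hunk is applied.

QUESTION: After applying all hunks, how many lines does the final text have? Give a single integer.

Answer: 7

Derivation:
Hunk 1: at line 3 remove [ksplj,fhrh,jbj] add [zslw] -> 5 lines: mrsrd xfva heg zslw ghso
Hunk 2: at line 2 remove [heg,zslw] add [vsqj,mjwv] -> 5 lines: mrsrd xfva vsqj mjwv ghso
Hunk 3: at line 1 remove [vsqj] add [wul,iqrxn,mkmh] -> 7 lines: mrsrd xfva wul iqrxn mkmh mjwv ghso
Hunk 4: at line 1 remove [wul,iqrxn,mkmh] add [otvnf,vuj,zoqgy] -> 7 lines: mrsrd xfva otvnf vuj zoqgy mjwv ghso
Hunk 5: at line 1 remove [xfva,otvnf,vuj] add [qmynx,hutf] -> 6 lines: mrsrd qmynx hutf zoqgy mjwv ghso
Hunk 6: at line 2 remove [hutf,zoqgy,mjwv] add [osdxs,cyc] -> 5 lines: mrsrd qmynx osdxs cyc ghso
Hunk 7: at line 1 remove [osdxs] add [aqur,ygdli,gjy] -> 7 lines: mrsrd qmynx aqur ygdli gjy cyc ghso
Final line count: 7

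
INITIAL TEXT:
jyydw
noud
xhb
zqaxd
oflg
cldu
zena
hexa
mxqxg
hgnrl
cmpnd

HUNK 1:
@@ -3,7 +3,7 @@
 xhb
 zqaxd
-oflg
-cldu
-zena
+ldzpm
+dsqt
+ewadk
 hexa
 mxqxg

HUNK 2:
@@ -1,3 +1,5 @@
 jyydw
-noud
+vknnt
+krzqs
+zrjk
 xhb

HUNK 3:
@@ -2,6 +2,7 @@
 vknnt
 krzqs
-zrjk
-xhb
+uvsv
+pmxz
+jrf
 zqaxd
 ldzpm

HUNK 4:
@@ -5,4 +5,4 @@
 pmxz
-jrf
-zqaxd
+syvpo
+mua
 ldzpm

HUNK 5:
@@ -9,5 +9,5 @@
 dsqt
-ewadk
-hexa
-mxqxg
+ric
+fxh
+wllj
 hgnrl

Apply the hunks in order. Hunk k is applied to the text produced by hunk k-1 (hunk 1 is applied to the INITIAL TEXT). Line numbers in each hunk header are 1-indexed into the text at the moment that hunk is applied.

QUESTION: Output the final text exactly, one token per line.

Hunk 1: at line 3 remove [oflg,cldu,zena] add [ldzpm,dsqt,ewadk] -> 11 lines: jyydw noud xhb zqaxd ldzpm dsqt ewadk hexa mxqxg hgnrl cmpnd
Hunk 2: at line 1 remove [noud] add [vknnt,krzqs,zrjk] -> 13 lines: jyydw vknnt krzqs zrjk xhb zqaxd ldzpm dsqt ewadk hexa mxqxg hgnrl cmpnd
Hunk 3: at line 2 remove [zrjk,xhb] add [uvsv,pmxz,jrf] -> 14 lines: jyydw vknnt krzqs uvsv pmxz jrf zqaxd ldzpm dsqt ewadk hexa mxqxg hgnrl cmpnd
Hunk 4: at line 5 remove [jrf,zqaxd] add [syvpo,mua] -> 14 lines: jyydw vknnt krzqs uvsv pmxz syvpo mua ldzpm dsqt ewadk hexa mxqxg hgnrl cmpnd
Hunk 5: at line 9 remove [ewadk,hexa,mxqxg] add [ric,fxh,wllj] -> 14 lines: jyydw vknnt krzqs uvsv pmxz syvpo mua ldzpm dsqt ric fxh wllj hgnrl cmpnd

Answer: jyydw
vknnt
krzqs
uvsv
pmxz
syvpo
mua
ldzpm
dsqt
ric
fxh
wllj
hgnrl
cmpnd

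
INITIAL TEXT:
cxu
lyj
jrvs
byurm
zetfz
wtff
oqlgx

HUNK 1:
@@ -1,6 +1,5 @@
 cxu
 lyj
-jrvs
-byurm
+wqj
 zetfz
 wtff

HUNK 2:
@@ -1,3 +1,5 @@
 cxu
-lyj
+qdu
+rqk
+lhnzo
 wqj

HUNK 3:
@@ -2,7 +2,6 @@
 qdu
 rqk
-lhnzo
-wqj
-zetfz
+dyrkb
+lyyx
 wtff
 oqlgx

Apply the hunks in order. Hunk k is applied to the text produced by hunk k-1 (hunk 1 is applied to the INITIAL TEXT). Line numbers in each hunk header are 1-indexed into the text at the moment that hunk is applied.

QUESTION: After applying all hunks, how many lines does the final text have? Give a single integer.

Answer: 7

Derivation:
Hunk 1: at line 1 remove [jrvs,byurm] add [wqj] -> 6 lines: cxu lyj wqj zetfz wtff oqlgx
Hunk 2: at line 1 remove [lyj] add [qdu,rqk,lhnzo] -> 8 lines: cxu qdu rqk lhnzo wqj zetfz wtff oqlgx
Hunk 3: at line 2 remove [lhnzo,wqj,zetfz] add [dyrkb,lyyx] -> 7 lines: cxu qdu rqk dyrkb lyyx wtff oqlgx
Final line count: 7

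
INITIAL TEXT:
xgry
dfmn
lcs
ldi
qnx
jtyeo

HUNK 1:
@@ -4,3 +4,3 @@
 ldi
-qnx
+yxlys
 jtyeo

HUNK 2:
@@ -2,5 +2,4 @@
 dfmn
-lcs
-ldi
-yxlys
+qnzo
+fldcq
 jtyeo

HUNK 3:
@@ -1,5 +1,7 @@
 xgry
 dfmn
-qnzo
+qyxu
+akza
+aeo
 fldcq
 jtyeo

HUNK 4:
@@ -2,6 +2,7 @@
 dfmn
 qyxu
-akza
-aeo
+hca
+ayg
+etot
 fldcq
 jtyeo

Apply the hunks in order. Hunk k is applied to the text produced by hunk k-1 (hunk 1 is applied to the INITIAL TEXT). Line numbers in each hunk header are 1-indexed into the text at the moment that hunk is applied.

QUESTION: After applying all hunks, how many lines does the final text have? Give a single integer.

Answer: 8

Derivation:
Hunk 1: at line 4 remove [qnx] add [yxlys] -> 6 lines: xgry dfmn lcs ldi yxlys jtyeo
Hunk 2: at line 2 remove [lcs,ldi,yxlys] add [qnzo,fldcq] -> 5 lines: xgry dfmn qnzo fldcq jtyeo
Hunk 3: at line 1 remove [qnzo] add [qyxu,akza,aeo] -> 7 lines: xgry dfmn qyxu akza aeo fldcq jtyeo
Hunk 4: at line 2 remove [akza,aeo] add [hca,ayg,etot] -> 8 lines: xgry dfmn qyxu hca ayg etot fldcq jtyeo
Final line count: 8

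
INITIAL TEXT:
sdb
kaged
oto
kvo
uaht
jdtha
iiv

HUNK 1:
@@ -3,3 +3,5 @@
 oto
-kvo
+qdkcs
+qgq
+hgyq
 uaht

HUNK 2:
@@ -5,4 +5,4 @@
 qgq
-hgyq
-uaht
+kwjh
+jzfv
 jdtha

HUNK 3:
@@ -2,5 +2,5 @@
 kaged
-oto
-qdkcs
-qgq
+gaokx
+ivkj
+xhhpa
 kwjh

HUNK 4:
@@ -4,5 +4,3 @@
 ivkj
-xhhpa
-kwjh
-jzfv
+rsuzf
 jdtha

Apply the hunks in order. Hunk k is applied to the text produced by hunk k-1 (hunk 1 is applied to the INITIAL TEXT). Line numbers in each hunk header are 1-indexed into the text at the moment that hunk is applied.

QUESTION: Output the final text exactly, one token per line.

Answer: sdb
kaged
gaokx
ivkj
rsuzf
jdtha
iiv

Derivation:
Hunk 1: at line 3 remove [kvo] add [qdkcs,qgq,hgyq] -> 9 lines: sdb kaged oto qdkcs qgq hgyq uaht jdtha iiv
Hunk 2: at line 5 remove [hgyq,uaht] add [kwjh,jzfv] -> 9 lines: sdb kaged oto qdkcs qgq kwjh jzfv jdtha iiv
Hunk 3: at line 2 remove [oto,qdkcs,qgq] add [gaokx,ivkj,xhhpa] -> 9 lines: sdb kaged gaokx ivkj xhhpa kwjh jzfv jdtha iiv
Hunk 4: at line 4 remove [xhhpa,kwjh,jzfv] add [rsuzf] -> 7 lines: sdb kaged gaokx ivkj rsuzf jdtha iiv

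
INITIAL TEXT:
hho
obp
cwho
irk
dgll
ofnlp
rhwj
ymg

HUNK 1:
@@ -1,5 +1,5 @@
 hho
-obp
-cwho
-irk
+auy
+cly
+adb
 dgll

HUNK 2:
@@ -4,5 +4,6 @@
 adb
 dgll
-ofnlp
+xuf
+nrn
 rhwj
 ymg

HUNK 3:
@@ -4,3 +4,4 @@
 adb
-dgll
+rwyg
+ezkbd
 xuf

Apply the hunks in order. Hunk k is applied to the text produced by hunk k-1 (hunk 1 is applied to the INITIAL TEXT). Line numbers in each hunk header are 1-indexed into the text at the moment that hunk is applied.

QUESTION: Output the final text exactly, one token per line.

Answer: hho
auy
cly
adb
rwyg
ezkbd
xuf
nrn
rhwj
ymg

Derivation:
Hunk 1: at line 1 remove [obp,cwho,irk] add [auy,cly,adb] -> 8 lines: hho auy cly adb dgll ofnlp rhwj ymg
Hunk 2: at line 4 remove [ofnlp] add [xuf,nrn] -> 9 lines: hho auy cly adb dgll xuf nrn rhwj ymg
Hunk 3: at line 4 remove [dgll] add [rwyg,ezkbd] -> 10 lines: hho auy cly adb rwyg ezkbd xuf nrn rhwj ymg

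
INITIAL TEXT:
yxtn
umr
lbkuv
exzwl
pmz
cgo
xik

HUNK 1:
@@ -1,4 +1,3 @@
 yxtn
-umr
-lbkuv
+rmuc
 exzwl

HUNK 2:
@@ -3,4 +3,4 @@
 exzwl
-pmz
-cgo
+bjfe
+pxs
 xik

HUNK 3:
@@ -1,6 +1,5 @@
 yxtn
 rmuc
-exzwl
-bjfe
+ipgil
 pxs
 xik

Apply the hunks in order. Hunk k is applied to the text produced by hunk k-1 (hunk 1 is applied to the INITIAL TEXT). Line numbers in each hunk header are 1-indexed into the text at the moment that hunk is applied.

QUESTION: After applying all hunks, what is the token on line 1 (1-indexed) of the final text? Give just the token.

Answer: yxtn

Derivation:
Hunk 1: at line 1 remove [umr,lbkuv] add [rmuc] -> 6 lines: yxtn rmuc exzwl pmz cgo xik
Hunk 2: at line 3 remove [pmz,cgo] add [bjfe,pxs] -> 6 lines: yxtn rmuc exzwl bjfe pxs xik
Hunk 3: at line 1 remove [exzwl,bjfe] add [ipgil] -> 5 lines: yxtn rmuc ipgil pxs xik
Final line 1: yxtn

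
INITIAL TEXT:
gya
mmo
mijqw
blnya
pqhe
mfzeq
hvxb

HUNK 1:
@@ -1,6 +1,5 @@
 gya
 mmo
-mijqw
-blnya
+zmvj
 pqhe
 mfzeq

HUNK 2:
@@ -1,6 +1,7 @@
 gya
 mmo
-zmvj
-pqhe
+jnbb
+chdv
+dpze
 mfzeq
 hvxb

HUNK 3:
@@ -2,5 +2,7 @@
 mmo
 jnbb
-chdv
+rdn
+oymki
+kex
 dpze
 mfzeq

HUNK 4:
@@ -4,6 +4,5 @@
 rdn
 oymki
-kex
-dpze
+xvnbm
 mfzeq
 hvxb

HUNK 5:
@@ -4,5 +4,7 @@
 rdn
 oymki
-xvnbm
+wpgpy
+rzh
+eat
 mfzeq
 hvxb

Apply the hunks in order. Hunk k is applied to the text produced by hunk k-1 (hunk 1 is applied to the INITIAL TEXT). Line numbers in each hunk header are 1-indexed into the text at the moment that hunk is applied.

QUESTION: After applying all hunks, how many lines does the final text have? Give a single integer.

Answer: 10

Derivation:
Hunk 1: at line 1 remove [mijqw,blnya] add [zmvj] -> 6 lines: gya mmo zmvj pqhe mfzeq hvxb
Hunk 2: at line 1 remove [zmvj,pqhe] add [jnbb,chdv,dpze] -> 7 lines: gya mmo jnbb chdv dpze mfzeq hvxb
Hunk 3: at line 2 remove [chdv] add [rdn,oymki,kex] -> 9 lines: gya mmo jnbb rdn oymki kex dpze mfzeq hvxb
Hunk 4: at line 4 remove [kex,dpze] add [xvnbm] -> 8 lines: gya mmo jnbb rdn oymki xvnbm mfzeq hvxb
Hunk 5: at line 4 remove [xvnbm] add [wpgpy,rzh,eat] -> 10 lines: gya mmo jnbb rdn oymki wpgpy rzh eat mfzeq hvxb
Final line count: 10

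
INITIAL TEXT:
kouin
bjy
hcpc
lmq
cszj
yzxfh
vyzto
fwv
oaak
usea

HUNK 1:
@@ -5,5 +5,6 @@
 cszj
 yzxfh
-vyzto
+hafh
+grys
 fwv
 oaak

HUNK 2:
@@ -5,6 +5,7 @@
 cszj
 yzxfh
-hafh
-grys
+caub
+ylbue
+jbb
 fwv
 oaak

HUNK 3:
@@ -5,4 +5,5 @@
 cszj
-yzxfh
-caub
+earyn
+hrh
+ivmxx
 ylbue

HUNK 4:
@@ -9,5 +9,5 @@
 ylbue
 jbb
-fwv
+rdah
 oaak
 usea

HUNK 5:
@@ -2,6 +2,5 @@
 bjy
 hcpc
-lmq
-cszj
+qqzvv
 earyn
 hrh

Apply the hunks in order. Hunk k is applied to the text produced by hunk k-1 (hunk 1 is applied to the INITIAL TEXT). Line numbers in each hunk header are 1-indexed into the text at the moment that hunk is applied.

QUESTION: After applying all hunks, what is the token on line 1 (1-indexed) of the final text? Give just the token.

Answer: kouin

Derivation:
Hunk 1: at line 5 remove [vyzto] add [hafh,grys] -> 11 lines: kouin bjy hcpc lmq cszj yzxfh hafh grys fwv oaak usea
Hunk 2: at line 5 remove [hafh,grys] add [caub,ylbue,jbb] -> 12 lines: kouin bjy hcpc lmq cszj yzxfh caub ylbue jbb fwv oaak usea
Hunk 3: at line 5 remove [yzxfh,caub] add [earyn,hrh,ivmxx] -> 13 lines: kouin bjy hcpc lmq cszj earyn hrh ivmxx ylbue jbb fwv oaak usea
Hunk 4: at line 9 remove [fwv] add [rdah] -> 13 lines: kouin bjy hcpc lmq cszj earyn hrh ivmxx ylbue jbb rdah oaak usea
Hunk 5: at line 2 remove [lmq,cszj] add [qqzvv] -> 12 lines: kouin bjy hcpc qqzvv earyn hrh ivmxx ylbue jbb rdah oaak usea
Final line 1: kouin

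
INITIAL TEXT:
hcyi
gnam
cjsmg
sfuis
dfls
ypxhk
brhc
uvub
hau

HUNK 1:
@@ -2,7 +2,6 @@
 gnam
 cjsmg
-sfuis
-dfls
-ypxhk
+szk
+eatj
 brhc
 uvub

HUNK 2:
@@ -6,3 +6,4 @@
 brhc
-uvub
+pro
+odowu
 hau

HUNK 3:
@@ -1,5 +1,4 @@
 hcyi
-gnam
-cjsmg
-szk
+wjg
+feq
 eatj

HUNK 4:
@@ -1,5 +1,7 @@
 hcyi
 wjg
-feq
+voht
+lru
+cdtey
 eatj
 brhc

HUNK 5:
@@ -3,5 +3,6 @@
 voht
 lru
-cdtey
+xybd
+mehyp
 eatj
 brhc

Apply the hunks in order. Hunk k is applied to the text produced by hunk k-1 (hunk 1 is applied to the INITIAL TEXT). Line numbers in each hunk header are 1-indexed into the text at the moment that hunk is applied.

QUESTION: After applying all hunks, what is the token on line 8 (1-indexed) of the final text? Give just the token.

Answer: brhc

Derivation:
Hunk 1: at line 2 remove [sfuis,dfls,ypxhk] add [szk,eatj] -> 8 lines: hcyi gnam cjsmg szk eatj brhc uvub hau
Hunk 2: at line 6 remove [uvub] add [pro,odowu] -> 9 lines: hcyi gnam cjsmg szk eatj brhc pro odowu hau
Hunk 3: at line 1 remove [gnam,cjsmg,szk] add [wjg,feq] -> 8 lines: hcyi wjg feq eatj brhc pro odowu hau
Hunk 4: at line 1 remove [feq] add [voht,lru,cdtey] -> 10 lines: hcyi wjg voht lru cdtey eatj brhc pro odowu hau
Hunk 5: at line 3 remove [cdtey] add [xybd,mehyp] -> 11 lines: hcyi wjg voht lru xybd mehyp eatj brhc pro odowu hau
Final line 8: brhc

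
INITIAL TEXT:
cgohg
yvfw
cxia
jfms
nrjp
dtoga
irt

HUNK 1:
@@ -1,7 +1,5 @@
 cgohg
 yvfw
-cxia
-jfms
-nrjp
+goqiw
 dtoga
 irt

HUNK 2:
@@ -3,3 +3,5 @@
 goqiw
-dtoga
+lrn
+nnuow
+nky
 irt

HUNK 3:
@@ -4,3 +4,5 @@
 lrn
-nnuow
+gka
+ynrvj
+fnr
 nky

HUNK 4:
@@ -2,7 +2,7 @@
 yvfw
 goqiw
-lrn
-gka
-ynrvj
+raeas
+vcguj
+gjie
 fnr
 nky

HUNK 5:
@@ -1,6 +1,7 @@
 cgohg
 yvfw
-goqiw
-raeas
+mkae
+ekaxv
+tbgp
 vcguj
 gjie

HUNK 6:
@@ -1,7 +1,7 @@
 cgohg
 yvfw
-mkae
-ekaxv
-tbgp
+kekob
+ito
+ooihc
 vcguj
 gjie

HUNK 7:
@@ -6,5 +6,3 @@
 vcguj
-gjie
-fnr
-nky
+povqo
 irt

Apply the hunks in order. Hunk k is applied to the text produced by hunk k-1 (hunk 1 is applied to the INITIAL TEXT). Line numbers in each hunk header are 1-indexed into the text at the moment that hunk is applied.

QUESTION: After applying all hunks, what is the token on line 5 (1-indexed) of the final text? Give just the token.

Answer: ooihc

Derivation:
Hunk 1: at line 1 remove [cxia,jfms,nrjp] add [goqiw] -> 5 lines: cgohg yvfw goqiw dtoga irt
Hunk 2: at line 3 remove [dtoga] add [lrn,nnuow,nky] -> 7 lines: cgohg yvfw goqiw lrn nnuow nky irt
Hunk 3: at line 4 remove [nnuow] add [gka,ynrvj,fnr] -> 9 lines: cgohg yvfw goqiw lrn gka ynrvj fnr nky irt
Hunk 4: at line 2 remove [lrn,gka,ynrvj] add [raeas,vcguj,gjie] -> 9 lines: cgohg yvfw goqiw raeas vcguj gjie fnr nky irt
Hunk 5: at line 1 remove [goqiw,raeas] add [mkae,ekaxv,tbgp] -> 10 lines: cgohg yvfw mkae ekaxv tbgp vcguj gjie fnr nky irt
Hunk 6: at line 1 remove [mkae,ekaxv,tbgp] add [kekob,ito,ooihc] -> 10 lines: cgohg yvfw kekob ito ooihc vcguj gjie fnr nky irt
Hunk 7: at line 6 remove [gjie,fnr,nky] add [povqo] -> 8 lines: cgohg yvfw kekob ito ooihc vcguj povqo irt
Final line 5: ooihc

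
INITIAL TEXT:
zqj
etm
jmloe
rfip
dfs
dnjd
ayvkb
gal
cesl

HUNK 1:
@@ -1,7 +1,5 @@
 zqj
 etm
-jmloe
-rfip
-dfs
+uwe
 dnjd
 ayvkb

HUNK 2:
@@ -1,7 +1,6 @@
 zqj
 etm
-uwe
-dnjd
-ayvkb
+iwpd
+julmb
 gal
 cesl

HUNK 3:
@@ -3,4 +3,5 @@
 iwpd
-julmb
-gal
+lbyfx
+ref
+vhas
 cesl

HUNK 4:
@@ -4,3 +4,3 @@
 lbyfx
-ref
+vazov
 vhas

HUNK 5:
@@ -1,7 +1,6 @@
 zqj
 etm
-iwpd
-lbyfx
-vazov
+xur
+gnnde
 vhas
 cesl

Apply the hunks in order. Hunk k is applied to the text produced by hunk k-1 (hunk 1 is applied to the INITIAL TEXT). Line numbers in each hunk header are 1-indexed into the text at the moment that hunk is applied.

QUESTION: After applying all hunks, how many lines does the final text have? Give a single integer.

Hunk 1: at line 1 remove [jmloe,rfip,dfs] add [uwe] -> 7 lines: zqj etm uwe dnjd ayvkb gal cesl
Hunk 2: at line 1 remove [uwe,dnjd,ayvkb] add [iwpd,julmb] -> 6 lines: zqj etm iwpd julmb gal cesl
Hunk 3: at line 3 remove [julmb,gal] add [lbyfx,ref,vhas] -> 7 lines: zqj etm iwpd lbyfx ref vhas cesl
Hunk 4: at line 4 remove [ref] add [vazov] -> 7 lines: zqj etm iwpd lbyfx vazov vhas cesl
Hunk 5: at line 1 remove [iwpd,lbyfx,vazov] add [xur,gnnde] -> 6 lines: zqj etm xur gnnde vhas cesl
Final line count: 6

Answer: 6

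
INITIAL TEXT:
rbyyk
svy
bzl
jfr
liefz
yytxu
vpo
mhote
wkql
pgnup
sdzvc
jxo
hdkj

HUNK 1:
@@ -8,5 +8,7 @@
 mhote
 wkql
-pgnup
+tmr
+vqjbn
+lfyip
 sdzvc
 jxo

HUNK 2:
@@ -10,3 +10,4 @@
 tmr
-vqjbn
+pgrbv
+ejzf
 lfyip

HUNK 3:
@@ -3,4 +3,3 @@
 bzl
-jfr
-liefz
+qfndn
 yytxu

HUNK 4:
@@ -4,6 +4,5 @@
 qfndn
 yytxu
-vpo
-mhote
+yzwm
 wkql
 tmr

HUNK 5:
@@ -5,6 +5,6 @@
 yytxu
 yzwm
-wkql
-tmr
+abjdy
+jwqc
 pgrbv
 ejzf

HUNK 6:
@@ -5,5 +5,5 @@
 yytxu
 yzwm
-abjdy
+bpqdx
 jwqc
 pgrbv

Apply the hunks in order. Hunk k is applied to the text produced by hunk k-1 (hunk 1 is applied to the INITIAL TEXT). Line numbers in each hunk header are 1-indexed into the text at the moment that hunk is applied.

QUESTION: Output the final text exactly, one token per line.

Hunk 1: at line 8 remove [pgnup] add [tmr,vqjbn,lfyip] -> 15 lines: rbyyk svy bzl jfr liefz yytxu vpo mhote wkql tmr vqjbn lfyip sdzvc jxo hdkj
Hunk 2: at line 10 remove [vqjbn] add [pgrbv,ejzf] -> 16 lines: rbyyk svy bzl jfr liefz yytxu vpo mhote wkql tmr pgrbv ejzf lfyip sdzvc jxo hdkj
Hunk 3: at line 3 remove [jfr,liefz] add [qfndn] -> 15 lines: rbyyk svy bzl qfndn yytxu vpo mhote wkql tmr pgrbv ejzf lfyip sdzvc jxo hdkj
Hunk 4: at line 4 remove [vpo,mhote] add [yzwm] -> 14 lines: rbyyk svy bzl qfndn yytxu yzwm wkql tmr pgrbv ejzf lfyip sdzvc jxo hdkj
Hunk 5: at line 5 remove [wkql,tmr] add [abjdy,jwqc] -> 14 lines: rbyyk svy bzl qfndn yytxu yzwm abjdy jwqc pgrbv ejzf lfyip sdzvc jxo hdkj
Hunk 6: at line 5 remove [abjdy] add [bpqdx] -> 14 lines: rbyyk svy bzl qfndn yytxu yzwm bpqdx jwqc pgrbv ejzf lfyip sdzvc jxo hdkj

Answer: rbyyk
svy
bzl
qfndn
yytxu
yzwm
bpqdx
jwqc
pgrbv
ejzf
lfyip
sdzvc
jxo
hdkj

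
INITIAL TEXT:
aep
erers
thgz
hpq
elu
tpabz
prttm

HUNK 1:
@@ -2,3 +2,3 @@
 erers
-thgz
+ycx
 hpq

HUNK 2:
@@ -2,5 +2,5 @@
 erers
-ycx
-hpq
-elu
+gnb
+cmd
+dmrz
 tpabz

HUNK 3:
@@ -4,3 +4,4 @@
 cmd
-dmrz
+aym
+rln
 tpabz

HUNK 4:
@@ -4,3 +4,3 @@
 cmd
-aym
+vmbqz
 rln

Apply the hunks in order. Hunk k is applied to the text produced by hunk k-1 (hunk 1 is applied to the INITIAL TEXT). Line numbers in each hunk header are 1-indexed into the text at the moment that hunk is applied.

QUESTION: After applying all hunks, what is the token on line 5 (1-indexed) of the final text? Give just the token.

Answer: vmbqz

Derivation:
Hunk 1: at line 2 remove [thgz] add [ycx] -> 7 lines: aep erers ycx hpq elu tpabz prttm
Hunk 2: at line 2 remove [ycx,hpq,elu] add [gnb,cmd,dmrz] -> 7 lines: aep erers gnb cmd dmrz tpabz prttm
Hunk 3: at line 4 remove [dmrz] add [aym,rln] -> 8 lines: aep erers gnb cmd aym rln tpabz prttm
Hunk 4: at line 4 remove [aym] add [vmbqz] -> 8 lines: aep erers gnb cmd vmbqz rln tpabz prttm
Final line 5: vmbqz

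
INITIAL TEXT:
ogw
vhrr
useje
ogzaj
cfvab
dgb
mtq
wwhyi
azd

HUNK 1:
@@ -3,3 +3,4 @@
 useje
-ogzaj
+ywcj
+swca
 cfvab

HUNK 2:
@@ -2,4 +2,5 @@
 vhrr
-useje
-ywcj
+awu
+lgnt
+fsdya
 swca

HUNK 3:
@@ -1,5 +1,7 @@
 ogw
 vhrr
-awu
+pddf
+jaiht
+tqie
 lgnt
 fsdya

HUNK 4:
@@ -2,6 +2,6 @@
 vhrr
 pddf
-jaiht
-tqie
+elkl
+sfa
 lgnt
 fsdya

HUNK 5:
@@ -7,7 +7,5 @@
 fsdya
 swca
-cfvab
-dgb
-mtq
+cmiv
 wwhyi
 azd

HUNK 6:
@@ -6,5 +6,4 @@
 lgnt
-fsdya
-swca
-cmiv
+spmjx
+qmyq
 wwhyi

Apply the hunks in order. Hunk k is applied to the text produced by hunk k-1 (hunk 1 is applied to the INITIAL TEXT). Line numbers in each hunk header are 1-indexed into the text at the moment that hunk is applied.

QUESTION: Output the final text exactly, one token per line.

Answer: ogw
vhrr
pddf
elkl
sfa
lgnt
spmjx
qmyq
wwhyi
azd

Derivation:
Hunk 1: at line 3 remove [ogzaj] add [ywcj,swca] -> 10 lines: ogw vhrr useje ywcj swca cfvab dgb mtq wwhyi azd
Hunk 2: at line 2 remove [useje,ywcj] add [awu,lgnt,fsdya] -> 11 lines: ogw vhrr awu lgnt fsdya swca cfvab dgb mtq wwhyi azd
Hunk 3: at line 1 remove [awu] add [pddf,jaiht,tqie] -> 13 lines: ogw vhrr pddf jaiht tqie lgnt fsdya swca cfvab dgb mtq wwhyi azd
Hunk 4: at line 2 remove [jaiht,tqie] add [elkl,sfa] -> 13 lines: ogw vhrr pddf elkl sfa lgnt fsdya swca cfvab dgb mtq wwhyi azd
Hunk 5: at line 7 remove [cfvab,dgb,mtq] add [cmiv] -> 11 lines: ogw vhrr pddf elkl sfa lgnt fsdya swca cmiv wwhyi azd
Hunk 6: at line 6 remove [fsdya,swca,cmiv] add [spmjx,qmyq] -> 10 lines: ogw vhrr pddf elkl sfa lgnt spmjx qmyq wwhyi azd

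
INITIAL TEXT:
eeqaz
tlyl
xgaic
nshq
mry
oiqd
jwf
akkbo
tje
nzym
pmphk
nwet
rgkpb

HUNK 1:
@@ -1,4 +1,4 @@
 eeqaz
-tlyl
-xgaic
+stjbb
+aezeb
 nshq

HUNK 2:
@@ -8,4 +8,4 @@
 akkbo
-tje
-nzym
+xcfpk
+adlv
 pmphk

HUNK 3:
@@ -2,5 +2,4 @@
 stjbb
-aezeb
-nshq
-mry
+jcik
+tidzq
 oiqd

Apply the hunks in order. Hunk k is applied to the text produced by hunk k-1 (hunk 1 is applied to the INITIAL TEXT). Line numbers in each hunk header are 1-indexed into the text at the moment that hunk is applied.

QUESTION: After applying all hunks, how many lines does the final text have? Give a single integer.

Hunk 1: at line 1 remove [tlyl,xgaic] add [stjbb,aezeb] -> 13 lines: eeqaz stjbb aezeb nshq mry oiqd jwf akkbo tje nzym pmphk nwet rgkpb
Hunk 2: at line 8 remove [tje,nzym] add [xcfpk,adlv] -> 13 lines: eeqaz stjbb aezeb nshq mry oiqd jwf akkbo xcfpk adlv pmphk nwet rgkpb
Hunk 3: at line 2 remove [aezeb,nshq,mry] add [jcik,tidzq] -> 12 lines: eeqaz stjbb jcik tidzq oiqd jwf akkbo xcfpk adlv pmphk nwet rgkpb
Final line count: 12

Answer: 12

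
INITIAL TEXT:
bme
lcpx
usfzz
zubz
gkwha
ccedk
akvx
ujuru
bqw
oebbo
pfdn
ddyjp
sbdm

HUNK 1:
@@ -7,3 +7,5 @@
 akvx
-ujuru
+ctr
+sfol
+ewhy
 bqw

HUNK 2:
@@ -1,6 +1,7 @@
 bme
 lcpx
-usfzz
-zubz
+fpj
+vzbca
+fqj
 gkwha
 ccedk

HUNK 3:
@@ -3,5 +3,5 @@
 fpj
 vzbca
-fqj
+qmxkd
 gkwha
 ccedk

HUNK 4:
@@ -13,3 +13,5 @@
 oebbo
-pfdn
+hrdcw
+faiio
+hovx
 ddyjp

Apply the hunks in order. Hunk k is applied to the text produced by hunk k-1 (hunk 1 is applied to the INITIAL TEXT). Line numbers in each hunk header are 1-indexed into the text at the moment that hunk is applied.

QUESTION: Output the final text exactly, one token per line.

Hunk 1: at line 7 remove [ujuru] add [ctr,sfol,ewhy] -> 15 lines: bme lcpx usfzz zubz gkwha ccedk akvx ctr sfol ewhy bqw oebbo pfdn ddyjp sbdm
Hunk 2: at line 1 remove [usfzz,zubz] add [fpj,vzbca,fqj] -> 16 lines: bme lcpx fpj vzbca fqj gkwha ccedk akvx ctr sfol ewhy bqw oebbo pfdn ddyjp sbdm
Hunk 3: at line 3 remove [fqj] add [qmxkd] -> 16 lines: bme lcpx fpj vzbca qmxkd gkwha ccedk akvx ctr sfol ewhy bqw oebbo pfdn ddyjp sbdm
Hunk 4: at line 13 remove [pfdn] add [hrdcw,faiio,hovx] -> 18 lines: bme lcpx fpj vzbca qmxkd gkwha ccedk akvx ctr sfol ewhy bqw oebbo hrdcw faiio hovx ddyjp sbdm

Answer: bme
lcpx
fpj
vzbca
qmxkd
gkwha
ccedk
akvx
ctr
sfol
ewhy
bqw
oebbo
hrdcw
faiio
hovx
ddyjp
sbdm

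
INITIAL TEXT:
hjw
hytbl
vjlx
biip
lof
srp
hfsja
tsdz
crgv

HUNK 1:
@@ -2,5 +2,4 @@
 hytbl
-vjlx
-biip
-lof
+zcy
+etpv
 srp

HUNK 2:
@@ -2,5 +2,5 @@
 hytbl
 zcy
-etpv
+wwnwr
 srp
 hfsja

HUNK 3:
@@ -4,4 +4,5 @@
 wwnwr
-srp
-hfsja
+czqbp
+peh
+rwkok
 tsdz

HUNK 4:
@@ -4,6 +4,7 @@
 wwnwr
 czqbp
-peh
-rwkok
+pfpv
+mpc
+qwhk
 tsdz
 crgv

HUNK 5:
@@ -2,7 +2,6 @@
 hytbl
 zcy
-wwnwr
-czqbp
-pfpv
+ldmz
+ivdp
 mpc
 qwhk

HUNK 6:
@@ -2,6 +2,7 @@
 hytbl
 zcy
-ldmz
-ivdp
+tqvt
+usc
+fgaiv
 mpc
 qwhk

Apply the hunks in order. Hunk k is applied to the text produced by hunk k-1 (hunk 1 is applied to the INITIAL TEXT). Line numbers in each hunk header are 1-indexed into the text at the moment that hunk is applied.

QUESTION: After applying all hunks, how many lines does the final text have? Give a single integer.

Hunk 1: at line 2 remove [vjlx,biip,lof] add [zcy,etpv] -> 8 lines: hjw hytbl zcy etpv srp hfsja tsdz crgv
Hunk 2: at line 2 remove [etpv] add [wwnwr] -> 8 lines: hjw hytbl zcy wwnwr srp hfsja tsdz crgv
Hunk 3: at line 4 remove [srp,hfsja] add [czqbp,peh,rwkok] -> 9 lines: hjw hytbl zcy wwnwr czqbp peh rwkok tsdz crgv
Hunk 4: at line 4 remove [peh,rwkok] add [pfpv,mpc,qwhk] -> 10 lines: hjw hytbl zcy wwnwr czqbp pfpv mpc qwhk tsdz crgv
Hunk 5: at line 2 remove [wwnwr,czqbp,pfpv] add [ldmz,ivdp] -> 9 lines: hjw hytbl zcy ldmz ivdp mpc qwhk tsdz crgv
Hunk 6: at line 2 remove [ldmz,ivdp] add [tqvt,usc,fgaiv] -> 10 lines: hjw hytbl zcy tqvt usc fgaiv mpc qwhk tsdz crgv
Final line count: 10

Answer: 10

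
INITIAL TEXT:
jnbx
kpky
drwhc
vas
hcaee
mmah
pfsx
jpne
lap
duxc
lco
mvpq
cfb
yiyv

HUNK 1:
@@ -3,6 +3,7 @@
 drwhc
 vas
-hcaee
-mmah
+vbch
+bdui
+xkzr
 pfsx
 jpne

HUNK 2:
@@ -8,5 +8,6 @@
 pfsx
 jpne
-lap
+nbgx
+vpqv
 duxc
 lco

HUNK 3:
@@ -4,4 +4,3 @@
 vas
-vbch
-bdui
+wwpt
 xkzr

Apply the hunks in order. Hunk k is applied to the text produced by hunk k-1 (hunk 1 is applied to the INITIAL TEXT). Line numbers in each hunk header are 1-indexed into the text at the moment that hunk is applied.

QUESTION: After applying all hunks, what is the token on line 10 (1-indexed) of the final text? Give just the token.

Hunk 1: at line 3 remove [hcaee,mmah] add [vbch,bdui,xkzr] -> 15 lines: jnbx kpky drwhc vas vbch bdui xkzr pfsx jpne lap duxc lco mvpq cfb yiyv
Hunk 2: at line 8 remove [lap] add [nbgx,vpqv] -> 16 lines: jnbx kpky drwhc vas vbch bdui xkzr pfsx jpne nbgx vpqv duxc lco mvpq cfb yiyv
Hunk 3: at line 4 remove [vbch,bdui] add [wwpt] -> 15 lines: jnbx kpky drwhc vas wwpt xkzr pfsx jpne nbgx vpqv duxc lco mvpq cfb yiyv
Final line 10: vpqv

Answer: vpqv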